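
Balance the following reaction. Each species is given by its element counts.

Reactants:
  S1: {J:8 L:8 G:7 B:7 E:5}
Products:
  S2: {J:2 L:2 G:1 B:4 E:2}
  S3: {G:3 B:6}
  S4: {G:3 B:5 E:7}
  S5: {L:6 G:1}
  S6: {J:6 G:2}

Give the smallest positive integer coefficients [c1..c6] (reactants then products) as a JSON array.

Coefficients: [5, 2, 2, 3, 6, 6]

J: 5·8 = 40 | 2·2+2·0+3·0+6·0+6·6 = 40
L: 5·8 = 40 | 2·2+2·0+3·0+6·6+6·0 = 40
G: 5·7 = 35 | 2·1+2·3+3·3+6·1+6·2 = 35
B: 5·7 = 35 | 2·4+2·6+3·5+6·0+6·0 = 35
E: 5·5 = 25 | 2·2+2·0+3·7+6·0+6·0 = 25
gcd(5,2,2,3,6,6) = 1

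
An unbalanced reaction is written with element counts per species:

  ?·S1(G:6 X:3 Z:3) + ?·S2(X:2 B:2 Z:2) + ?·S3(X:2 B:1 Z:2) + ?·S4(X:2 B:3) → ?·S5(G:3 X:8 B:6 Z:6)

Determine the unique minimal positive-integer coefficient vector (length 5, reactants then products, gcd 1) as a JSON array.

Coefficients: [2, 3, 6, 4, 4]

G: 2·6+3·0+6·0+4·0 = 12 | 4·3 = 12
X: 2·3+3·2+6·2+4·2 = 32 | 4·8 = 32
B: 2·0+3·2+6·1+4·3 = 24 | 4·6 = 24
Z: 2·3+3·2+6·2+4·0 = 24 | 4·6 = 24
gcd(2,3,6,4,4) = 1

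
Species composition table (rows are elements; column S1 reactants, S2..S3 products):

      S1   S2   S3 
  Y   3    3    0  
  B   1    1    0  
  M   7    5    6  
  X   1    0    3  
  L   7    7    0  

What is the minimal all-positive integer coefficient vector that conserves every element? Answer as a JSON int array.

Y: 3·3 = 9 | 3·3+1·0 = 9
B: 3·1 = 3 | 3·1+1·0 = 3
M: 3·7 = 21 | 3·5+1·6 = 21
X: 3·1 = 3 | 3·0+1·3 = 3
L: 3·7 = 21 | 3·7+1·0 = 21
gcd(3,3,1) = 1

Coefficients: [3, 3, 1]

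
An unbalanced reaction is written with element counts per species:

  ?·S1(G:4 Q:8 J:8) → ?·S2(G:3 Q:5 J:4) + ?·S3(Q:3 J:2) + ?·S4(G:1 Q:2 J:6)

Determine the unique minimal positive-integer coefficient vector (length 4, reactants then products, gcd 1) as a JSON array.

G: 5·4 = 20 | 6·3+2·0+2·1 = 20
Q: 5·8 = 40 | 6·5+2·3+2·2 = 40
J: 5·8 = 40 | 6·4+2·2+2·6 = 40
gcd(5,6,2,2) = 1

Coefficients: [5, 6, 2, 2]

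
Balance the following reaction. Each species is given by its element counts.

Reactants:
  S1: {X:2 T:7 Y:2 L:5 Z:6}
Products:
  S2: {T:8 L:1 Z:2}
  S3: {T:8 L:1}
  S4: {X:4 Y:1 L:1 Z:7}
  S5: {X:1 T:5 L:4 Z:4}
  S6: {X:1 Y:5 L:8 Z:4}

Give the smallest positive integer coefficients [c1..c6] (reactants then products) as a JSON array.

Coefficients: [6, 3, 1, 2, 2, 2]

X: 6·2 = 12 | 3·0+1·0+2·4+2·1+2·1 = 12
T: 6·7 = 42 | 3·8+1·8+2·0+2·5+2·0 = 42
Y: 6·2 = 12 | 3·0+1·0+2·1+2·0+2·5 = 12
L: 6·5 = 30 | 3·1+1·1+2·1+2·4+2·8 = 30
Z: 6·6 = 36 | 3·2+1·0+2·7+2·4+2·4 = 36
gcd(6,3,1,2,2,2) = 1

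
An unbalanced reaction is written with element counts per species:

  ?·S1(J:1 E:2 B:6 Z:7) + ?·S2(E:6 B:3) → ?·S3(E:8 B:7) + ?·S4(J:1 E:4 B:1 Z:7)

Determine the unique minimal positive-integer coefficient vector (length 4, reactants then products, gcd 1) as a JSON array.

J: 1·1+3·0 = 1 | 2·0+1·1 = 1
E: 1·2+3·6 = 20 | 2·8+1·4 = 20
B: 1·6+3·3 = 15 | 2·7+1·1 = 15
Z: 1·7+3·0 = 7 | 2·0+1·7 = 7
gcd(1,3,2,1) = 1

Coefficients: [1, 3, 2, 1]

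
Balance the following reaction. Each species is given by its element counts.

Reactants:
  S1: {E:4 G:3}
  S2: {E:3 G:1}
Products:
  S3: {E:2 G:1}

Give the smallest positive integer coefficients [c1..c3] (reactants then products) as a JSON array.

Coefficients: [1, 2, 5]

E: 1·4+2·3 = 10 | 5·2 = 10
G: 1·3+2·1 = 5 | 5·1 = 5
gcd(1,2,5) = 1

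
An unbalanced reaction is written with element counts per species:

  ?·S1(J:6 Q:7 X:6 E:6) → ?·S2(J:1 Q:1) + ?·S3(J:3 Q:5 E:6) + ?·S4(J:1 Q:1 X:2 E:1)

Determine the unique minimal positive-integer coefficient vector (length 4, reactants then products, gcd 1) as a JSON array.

Coefficients: [2, 3, 1, 6]

J: 2·6 = 12 | 3·1+1·3+6·1 = 12
Q: 2·7 = 14 | 3·1+1·5+6·1 = 14
X: 2·6 = 12 | 3·0+1·0+6·2 = 12
E: 2·6 = 12 | 3·0+1·6+6·1 = 12
gcd(2,3,1,6) = 1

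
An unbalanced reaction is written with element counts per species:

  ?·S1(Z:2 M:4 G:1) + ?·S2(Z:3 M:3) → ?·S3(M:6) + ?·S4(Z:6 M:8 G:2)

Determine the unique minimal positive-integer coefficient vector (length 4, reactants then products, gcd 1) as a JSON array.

Z: 6·2+2·3 = 18 | 1·0+3·6 = 18
M: 6·4+2·3 = 30 | 1·6+3·8 = 30
G: 6·1+2·0 = 6 | 1·0+3·2 = 6
gcd(6,2,1,3) = 1

Coefficients: [6, 2, 1, 3]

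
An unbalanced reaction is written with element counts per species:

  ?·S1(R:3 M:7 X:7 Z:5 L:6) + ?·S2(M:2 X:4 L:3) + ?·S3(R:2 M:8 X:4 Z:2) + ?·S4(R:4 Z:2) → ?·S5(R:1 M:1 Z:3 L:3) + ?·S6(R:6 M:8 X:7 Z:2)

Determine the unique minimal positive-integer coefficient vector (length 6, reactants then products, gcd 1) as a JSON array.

R: 1·3+3·0+4·2+6·4 = 35 | 5·1+5·6 = 35
M: 1·7+3·2+4·8+6·0 = 45 | 5·1+5·8 = 45
X: 1·7+3·4+4·4+6·0 = 35 | 5·0+5·7 = 35
Z: 1·5+3·0+4·2+6·2 = 25 | 5·3+5·2 = 25
L: 1·6+3·3+4·0+6·0 = 15 | 5·3+5·0 = 15
gcd(1,3,4,6,5,5) = 1

Coefficients: [1, 3, 4, 6, 5, 5]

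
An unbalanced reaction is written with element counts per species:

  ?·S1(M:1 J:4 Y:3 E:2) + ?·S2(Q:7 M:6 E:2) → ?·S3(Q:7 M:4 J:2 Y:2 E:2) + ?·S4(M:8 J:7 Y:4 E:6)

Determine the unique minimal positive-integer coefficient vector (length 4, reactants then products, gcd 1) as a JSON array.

Coefficients: [6, 5, 5, 2]

Q: 6·0+5·7 = 35 | 5·7+2·0 = 35
M: 6·1+5·6 = 36 | 5·4+2·8 = 36
J: 6·4+5·0 = 24 | 5·2+2·7 = 24
Y: 6·3+5·0 = 18 | 5·2+2·4 = 18
E: 6·2+5·2 = 22 | 5·2+2·6 = 22
gcd(6,5,5,2) = 1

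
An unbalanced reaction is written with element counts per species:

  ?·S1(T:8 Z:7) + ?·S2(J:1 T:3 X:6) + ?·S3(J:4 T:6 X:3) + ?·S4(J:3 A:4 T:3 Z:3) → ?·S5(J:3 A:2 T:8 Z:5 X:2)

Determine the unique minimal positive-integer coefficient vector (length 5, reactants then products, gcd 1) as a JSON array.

J: 3·0+1·1+2·4+3·3 = 18 | 6·3 = 18
A: 3·0+1·0+2·0+3·4 = 12 | 6·2 = 12
T: 3·8+1·3+2·6+3·3 = 48 | 6·8 = 48
Z: 3·7+1·0+2·0+3·3 = 30 | 6·5 = 30
X: 3·0+1·6+2·3+3·0 = 12 | 6·2 = 12
gcd(3,1,2,3,6) = 1

Coefficients: [3, 1, 2, 3, 6]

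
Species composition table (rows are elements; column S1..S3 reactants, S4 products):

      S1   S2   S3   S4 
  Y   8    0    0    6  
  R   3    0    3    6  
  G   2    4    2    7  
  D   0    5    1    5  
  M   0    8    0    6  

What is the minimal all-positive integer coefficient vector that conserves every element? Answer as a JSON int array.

Coefficients: [3, 3, 5, 4]

Y: 3·8+3·0+5·0 = 24 | 4·6 = 24
R: 3·3+3·0+5·3 = 24 | 4·6 = 24
G: 3·2+3·4+5·2 = 28 | 4·7 = 28
D: 3·0+3·5+5·1 = 20 | 4·5 = 20
M: 3·0+3·8+5·0 = 24 | 4·6 = 24
gcd(3,3,5,4) = 1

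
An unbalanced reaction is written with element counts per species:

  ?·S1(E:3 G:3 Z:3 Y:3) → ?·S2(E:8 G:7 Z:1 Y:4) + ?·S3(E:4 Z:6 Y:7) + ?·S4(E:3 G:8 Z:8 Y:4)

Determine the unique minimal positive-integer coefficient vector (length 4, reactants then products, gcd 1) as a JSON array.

Coefficients: [5, 1, 1, 1]

E: 5·3 = 15 | 1·8+1·4+1·3 = 15
G: 5·3 = 15 | 1·7+1·0+1·8 = 15
Z: 5·3 = 15 | 1·1+1·6+1·8 = 15
Y: 5·3 = 15 | 1·4+1·7+1·4 = 15
gcd(5,1,1,1) = 1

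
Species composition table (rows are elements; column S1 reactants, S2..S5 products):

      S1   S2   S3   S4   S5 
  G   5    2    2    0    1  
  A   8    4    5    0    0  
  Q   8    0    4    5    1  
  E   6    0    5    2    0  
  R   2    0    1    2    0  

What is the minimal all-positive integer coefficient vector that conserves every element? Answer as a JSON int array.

G: 4·5 = 20 | 3·2+4·2+2·0+6·1 = 20
A: 4·8 = 32 | 3·4+4·5+2·0+6·0 = 32
Q: 4·8 = 32 | 3·0+4·4+2·5+6·1 = 32
E: 4·6 = 24 | 3·0+4·5+2·2+6·0 = 24
R: 4·2 = 8 | 3·0+4·1+2·2+6·0 = 8
gcd(4,3,4,2,6) = 1

Coefficients: [4, 3, 4, 2, 6]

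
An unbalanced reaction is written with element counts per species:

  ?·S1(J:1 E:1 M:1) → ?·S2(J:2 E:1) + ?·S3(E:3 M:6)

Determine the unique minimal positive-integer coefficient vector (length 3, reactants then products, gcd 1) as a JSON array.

J: 6·1 = 6 | 3·2+1·0 = 6
E: 6·1 = 6 | 3·1+1·3 = 6
M: 6·1 = 6 | 3·0+1·6 = 6
gcd(6,3,1) = 1

Coefficients: [6, 3, 1]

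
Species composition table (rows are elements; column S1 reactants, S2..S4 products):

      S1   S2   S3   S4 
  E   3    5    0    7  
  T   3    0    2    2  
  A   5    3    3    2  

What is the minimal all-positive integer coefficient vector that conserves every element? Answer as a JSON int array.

Coefficients: [4, 1, 5, 1]

E: 4·3 = 12 | 1·5+5·0+1·7 = 12
T: 4·3 = 12 | 1·0+5·2+1·2 = 12
A: 4·5 = 20 | 1·3+5·3+1·2 = 20
gcd(4,1,5,1) = 1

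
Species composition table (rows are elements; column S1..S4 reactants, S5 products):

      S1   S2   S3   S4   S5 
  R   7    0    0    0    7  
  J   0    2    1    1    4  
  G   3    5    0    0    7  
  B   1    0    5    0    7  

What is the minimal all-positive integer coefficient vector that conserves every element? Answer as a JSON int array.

R: 5·7+4·0+6·0+6·0 = 35 | 5·7 = 35
J: 5·0+4·2+6·1+6·1 = 20 | 5·4 = 20
G: 5·3+4·5+6·0+6·0 = 35 | 5·7 = 35
B: 5·1+4·0+6·5+6·0 = 35 | 5·7 = 35
gcd(5,4,6,6,5) = 1

Coefficients: [5, 4, 6, 6, 5]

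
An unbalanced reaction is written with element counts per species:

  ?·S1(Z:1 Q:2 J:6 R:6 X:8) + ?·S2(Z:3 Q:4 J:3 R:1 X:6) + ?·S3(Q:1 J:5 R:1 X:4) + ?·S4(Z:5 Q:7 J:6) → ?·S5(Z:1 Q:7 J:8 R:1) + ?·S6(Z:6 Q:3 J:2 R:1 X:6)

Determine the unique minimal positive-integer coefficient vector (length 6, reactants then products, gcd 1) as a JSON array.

Z: 1·1+3·3+1·0+5·5 = 35 | 5·1+5·6 = 35
Q: 1·2+3·4+1·1+5·7 = 50 | 5·7+5·3 = 50
J: 1·6+3·3+1·5+5·6 = 50 | 5·8+5·2 = 50
R: 1·6+3·1+1·1+5·0 = 10 | 5·1+5·1 = 10
X: 1·8+3·6+1·4+5·0 = 30 | 5·0+5·6 = 30
gcd(1,3,1,5,5,5) = 1

Coefficients: [1, 3, 1, 5, 5, 5]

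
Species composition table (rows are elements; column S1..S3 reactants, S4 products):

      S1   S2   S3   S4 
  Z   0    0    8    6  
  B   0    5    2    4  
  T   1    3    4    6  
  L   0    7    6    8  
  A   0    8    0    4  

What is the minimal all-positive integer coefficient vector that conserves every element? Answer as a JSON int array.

Coefficients: [6, 2, 3, 4]

Z: 6·0+2·0+3·8 = 24 | 4·6 = 24
B: 6·0+2·5+3·2 = 16 | 4·4 = 16
T: 6·1+2·3+3·4 = 24 | 4·6 = 24
L: 6·0+2·7+3·6 = 32 | 4·8 = 32
A: 6·0+2·8+3·0 = 16 | 4·4 = 16
gcd(6,2,3,4) = 1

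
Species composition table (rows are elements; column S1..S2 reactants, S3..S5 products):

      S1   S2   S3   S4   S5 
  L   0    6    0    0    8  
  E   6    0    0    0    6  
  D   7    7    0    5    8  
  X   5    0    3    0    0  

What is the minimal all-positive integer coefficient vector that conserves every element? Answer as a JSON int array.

L: 3·0+4·6 = 24 | 5·0+5·0+3·8 = 24
E: 3·6+4·0 = 18 | 5·0+5·0+3·6 = 18
D: 3·7+4·7 = 49 | 5·0+5·5+3·8 = 49
X: 3·5+4·0 = 15 | 5·3+5·0+3·0 = 15
gcd(3,4,5,5,3) = 1

Coefficients: [3, 4, 5, 5, 3]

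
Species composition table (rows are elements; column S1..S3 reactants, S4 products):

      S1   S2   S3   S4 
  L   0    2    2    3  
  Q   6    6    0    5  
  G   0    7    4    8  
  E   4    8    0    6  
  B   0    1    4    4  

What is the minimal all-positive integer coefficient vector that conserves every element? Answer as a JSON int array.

Coefficients: [1, 4, 5, 6]

L: 1·0+4·2+5·2 = 18 | 6·3 = 18
Q: 1·6+4·6+5·0 = 30 | 6·5 = 30
G: 1·0+4·7+5·4 = 48 | 6·8 = 48
E: 1·4+4·8+5·0 = 36 | 6·6 = 36
B: 1·0+4·1+5·4 = 24 | 6·4 = 24
gcd(1,4,5,6) = 1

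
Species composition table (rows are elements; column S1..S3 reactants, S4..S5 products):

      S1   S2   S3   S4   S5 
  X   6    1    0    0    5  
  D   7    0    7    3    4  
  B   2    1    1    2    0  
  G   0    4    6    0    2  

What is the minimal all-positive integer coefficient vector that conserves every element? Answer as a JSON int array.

X: 4·6+1·1+1·0 = 25 | 5·0+5·5 = 25
D: 4·7+1·0+1·7 = 35 | 5·3+5·4 = 35
B: 4·2+1·1+1·1 = 10 | 5·2+5·0 = 10
G: 4·0+1·4+1·6 = 10 | 5·0+5·2 = 10
gcd(4,1,1,5,5) = 1

Coefficients: [4, 1, 1, 5, 5]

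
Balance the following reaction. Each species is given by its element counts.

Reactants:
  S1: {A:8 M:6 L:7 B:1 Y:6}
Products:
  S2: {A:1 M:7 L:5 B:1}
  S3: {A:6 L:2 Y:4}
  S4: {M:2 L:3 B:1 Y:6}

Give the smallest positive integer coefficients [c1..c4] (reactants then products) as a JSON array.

Coefficients: [5, 4, 6, 1]

A: 5·8 = 40 | 4·1+6·6+1·0 = 40
M: 5·6 = 30 | 4·7+6·0+1·2 = 30
L: 5·7 = 35 | 4·5+6·2+1·3 = 35
B: 5·1 = 5 | 4·1+6·0+1·1 = 5
Y: 5·6 = 30 | 4·0+6·4+1·6 = 30
gcd(5,4,6,1) = 1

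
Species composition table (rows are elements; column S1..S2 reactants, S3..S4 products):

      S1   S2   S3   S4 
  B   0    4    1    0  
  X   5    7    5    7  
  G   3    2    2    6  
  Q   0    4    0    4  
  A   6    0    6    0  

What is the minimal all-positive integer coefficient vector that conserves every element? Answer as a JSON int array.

B: 4·0+1·4 = 4 | 4·1+1·0 = 4
X: 4·5+1·7 = 27 | 4·5+1·7 = 27
G: 4·3+1·2 = 14 | 4·2+1·6 = 14
Q: 4·0+1·4 = 4 | 4·0+1·4 = 4
A: 4·6+1·0 = 24 | 4·6+1·0 = 24
gcd(4,1,4,1) = 1

Coefficients: [4, 1, 4, 1]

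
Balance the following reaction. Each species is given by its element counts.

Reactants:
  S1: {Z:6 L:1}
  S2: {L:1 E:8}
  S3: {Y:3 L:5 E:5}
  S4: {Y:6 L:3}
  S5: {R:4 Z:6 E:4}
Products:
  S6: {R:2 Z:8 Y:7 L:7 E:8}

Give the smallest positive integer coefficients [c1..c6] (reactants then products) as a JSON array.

R: 5·0+2·0+4·0+5·0+3·4 = 12 | 6·2 = 12
Z: 5·6+2·0+4·0+5·0+3·6 = 48 | 6·8 = 48
Y: 5·0+2·0+4·3+5·6+3·0 = 42 | 6·7 = 42
L: 5·1+2·1+4·5+5·3+3·0 = 42 | 6·7 = 42
E: 5·0+2·8+4·5+5·0+3·4 = 48 | 6·8 = 48
gcd(5,2,4,5,3,6) = 1

Coefficients: [5, 2, 4, 5, 3, 6]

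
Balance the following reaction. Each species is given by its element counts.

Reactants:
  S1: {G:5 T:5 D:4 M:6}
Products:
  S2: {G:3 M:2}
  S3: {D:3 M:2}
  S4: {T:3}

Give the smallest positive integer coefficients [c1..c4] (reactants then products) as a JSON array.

Coefficients: [3, 5, 4, 5]

G: 3·5 = 15 | 5·3+4·0+5·0 = 15
T: 3·5 = 15 | 5·0+4·0+5·3 = 15
D: 3·4 = 12 | 5·0+4·3+5·0 = 12
M: 3·6 = 18 | 5·2+4·2+5·0 = 18
gcd(3,5,4,5) = 1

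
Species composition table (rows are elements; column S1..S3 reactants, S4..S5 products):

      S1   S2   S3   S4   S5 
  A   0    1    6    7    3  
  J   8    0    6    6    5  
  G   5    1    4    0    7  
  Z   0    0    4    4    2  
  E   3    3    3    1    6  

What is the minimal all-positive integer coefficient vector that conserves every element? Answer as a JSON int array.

A: 1·0+3·1+5·6 = 33 | 3·7+4·3 = 33
J: 1·8+3·0+5·6 = 38 | 3·6+4·5 = 38
G: 1·5+3·1+5·4 = 28 | 3·0+4·7 = 28
Z: 1·0+3·0+5·4 = 20 | 3·4+4·2 = 20
E: 1·3+3·3+5·3 = 27 | 3·1+4·6 = 27
gcd(1,3,5,3,4) = 1

Coefficients: [1, 3, 5, 3, 4]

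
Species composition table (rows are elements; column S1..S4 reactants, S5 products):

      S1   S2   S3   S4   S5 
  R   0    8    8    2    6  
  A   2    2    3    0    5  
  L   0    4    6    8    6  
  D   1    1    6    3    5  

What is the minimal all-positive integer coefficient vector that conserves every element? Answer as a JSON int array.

R: 5·0+1·8+1·8+1·2 = 18 | 3·6 = 18
A: 5·2+1·2+1·3+1·0 = 15 | 3·5 = 15
L: 5·0+1·4+1·6+1·8 = 18 | 3·6 = 18
D: 5·1+1·1+1·6+1·3 = 15 | 3·5 = 15
gcd(5,1,1,1,3) = 1

Coefficients: [5, 1, 1, 1, 3]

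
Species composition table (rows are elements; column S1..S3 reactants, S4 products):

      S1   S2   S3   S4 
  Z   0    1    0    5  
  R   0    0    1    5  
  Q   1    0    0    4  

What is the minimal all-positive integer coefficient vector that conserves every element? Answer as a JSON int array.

Z: 4·0+5·1+5·0 = 5 | 1·5 = 5
R: 4·0+5·0+5·1 = 5 | 1·5 = 5
Q: 4·1+5·0+5·0 = 4 | 1·4 = 4
gcd(4,5,5,1) = 1

Coefficients: [4, 5, 5, 1]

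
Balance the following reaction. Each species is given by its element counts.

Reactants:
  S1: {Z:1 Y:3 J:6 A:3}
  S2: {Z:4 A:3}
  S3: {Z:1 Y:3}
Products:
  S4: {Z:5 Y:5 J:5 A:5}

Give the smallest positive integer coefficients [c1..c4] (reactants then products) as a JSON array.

Coefficients: [5, 5, 5, 6]

Z: 5·1+5·4+5·1 = 30 | 6·5 = 30
Y: 5·3+5·0+5·3 = 30 | 6·5 = 30
J: 5·6+5·0+5·0 = 30 | 6·5 = 30
A: 5·3+5·3+5·0 = 30 | 6·5 = 30
gcd(5,5,5,6) = 1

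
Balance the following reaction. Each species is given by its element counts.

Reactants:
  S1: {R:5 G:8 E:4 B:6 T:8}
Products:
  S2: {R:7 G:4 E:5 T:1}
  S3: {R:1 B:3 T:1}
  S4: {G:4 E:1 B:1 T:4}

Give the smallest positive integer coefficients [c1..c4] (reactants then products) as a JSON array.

R: 2·5 = 10 | 1·7+3·1+3·0 = 10
G: 2·8 = 16 | 1·4+3·0+3·4 = 16
E: 2·4 = 8 | 1·5+3·0+3·1 = 8
B: 2·6 = 12 | 1·0+3·3+3·1 = 12
T: 2·8 = 16 | 1·1+3·1+3·4 = 16
gcd(2,1,3,3) = 1

Coefficients: [2, 1, 3, 3]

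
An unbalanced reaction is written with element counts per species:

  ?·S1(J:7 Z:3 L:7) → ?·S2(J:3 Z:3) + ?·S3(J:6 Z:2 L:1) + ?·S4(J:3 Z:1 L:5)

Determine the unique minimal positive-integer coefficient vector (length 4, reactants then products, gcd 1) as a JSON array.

Coefficients: [3, 1, 1, 4]

J: 3·7 = 21 | 1·3+1·6+4·3 = 21
Z: 3·3 = 9 | 1·3+1·2+4·1 = 9
L: 3·7 = 21 | 1·0+1·1+4·5 = 21
gcd(3,1,1,4) = 1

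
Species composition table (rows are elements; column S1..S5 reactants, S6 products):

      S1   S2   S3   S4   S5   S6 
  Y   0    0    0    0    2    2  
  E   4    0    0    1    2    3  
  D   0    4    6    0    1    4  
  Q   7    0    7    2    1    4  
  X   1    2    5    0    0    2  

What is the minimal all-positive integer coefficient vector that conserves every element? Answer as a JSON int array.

Y: 1·0+3·0+1·0+2·0+6·2 = 12 | 6·2 = 12
E: 1·4+3·0+1·0+2·1+6·2 = 18 | 6·3 = 18
D: 1·0+3·4+1·6+2·0+6·1 = 24 | 6·4 = 24
Q: 1·7+3·0+1·7+2·2+6·1 = 24 | 6·4 = 24
X: 1·1+3·2+1·5+2·0+6·0 = 12 | 6·2 = 12
gcd(1,3,1,2,6,6) = 1

Coefficients: [1, 3, 1, 2, 6, 6]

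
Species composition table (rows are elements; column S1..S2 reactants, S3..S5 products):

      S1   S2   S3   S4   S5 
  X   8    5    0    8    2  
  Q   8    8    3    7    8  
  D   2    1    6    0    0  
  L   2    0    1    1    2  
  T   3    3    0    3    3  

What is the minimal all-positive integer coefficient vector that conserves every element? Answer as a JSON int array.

X: 5·8+2·5 = 50 | 2·0+6·8+1·2 = 50
Q: 5·8+2·8 = 56 | 2·3+6·7+1·8 = 56
D: 5·2+2·1 = 12 | 2·6+6·0+1·0 = 12
L: 5·2+2·0 = 10 | 2·1+6·1+1·2 = 10
T: 5·3+2·3 = 21 | 2·0+6·3+1·3 = 21
gcd(5,2,2,6,1) = 1

Coefficients: [5, 2, 2, 6, 1]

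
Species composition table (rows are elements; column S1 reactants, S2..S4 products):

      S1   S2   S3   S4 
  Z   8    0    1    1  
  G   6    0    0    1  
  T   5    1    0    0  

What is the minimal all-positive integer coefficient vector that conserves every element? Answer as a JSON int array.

Coefficients: [1, 5, 2, 6]

Z: 1·8 = 8 | 5·0+2·1+6·1 = 8
G: 1·6 = 6 | 5·0+2·0+6·1 = 6
T: 1·5 = 5 | 5·1+2·0+6·0 = 5
gcd(1,5,2,6) = 1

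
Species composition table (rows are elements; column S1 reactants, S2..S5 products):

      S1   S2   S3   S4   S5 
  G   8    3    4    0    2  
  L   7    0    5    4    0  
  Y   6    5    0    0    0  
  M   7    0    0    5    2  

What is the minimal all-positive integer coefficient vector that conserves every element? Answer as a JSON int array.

Coefficients: [5, 6, 3, 5, 5]

G: 5·8 = 40 | 6·3+3·4+5·0+5·2 = 40
L: 5·7 = 35 | 6·0+3·5+5·4+5·0 = 35
Y: 5·6 = 30 | 6·5+3·0+5·0+5·0 = 30
M: 5·7 = 35 | 6·0+3·0+5·5+5·2 = 35
gcd(5,6,3,5,5) = 1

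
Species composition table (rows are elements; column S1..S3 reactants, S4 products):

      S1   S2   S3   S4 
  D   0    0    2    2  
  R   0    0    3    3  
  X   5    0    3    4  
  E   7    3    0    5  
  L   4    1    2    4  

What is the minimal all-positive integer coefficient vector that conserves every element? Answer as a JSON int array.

Coefficients: [1, 6, 5, 5]

D: 1·0+6·0+5·2 = 10 | 5·2 = 10
R: 1·0+6·0+5·3 = 15 | 5·3 = 15
X: 1·5+6·0+5·3 = 20 | 5·4 = 20
E: 1·7+6·3+5·0 = 25 | 5·5 = 25
L: 1·4+6·1+5·2 = 20 | 5·4 = 20
gcd(1,6,5,5) = 1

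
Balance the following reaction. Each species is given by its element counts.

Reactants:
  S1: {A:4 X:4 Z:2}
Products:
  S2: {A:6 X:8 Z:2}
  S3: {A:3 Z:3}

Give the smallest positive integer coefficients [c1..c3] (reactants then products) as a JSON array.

A: 6·4 = 24 | 3·6+2·3 = 24
X: 6·4 = 24 | 3·8+2·0 = 24
Z: 6·2 = 12 | 3·2+2·3 = 12
gcd(6,3,2) = 1

Coefficients: [6, 3, 2]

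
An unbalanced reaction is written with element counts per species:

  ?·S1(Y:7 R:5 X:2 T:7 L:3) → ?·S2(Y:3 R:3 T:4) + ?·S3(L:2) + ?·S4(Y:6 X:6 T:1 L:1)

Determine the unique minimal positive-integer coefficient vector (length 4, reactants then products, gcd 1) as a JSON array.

Y: 3·7 = 21 | 5·3+4·0+1·6 = 21
R: 3·5 = 15 | 5·3+4·0+1·0 = 15
X: 3·2 = 6 | 5·0+4·0+1·6 = 6
T: 3·7 = 21 | 5·4+4·0+1·1 = 21
L: 3·3 = 9 | 5·0+4·2+1·1 = 9
gcd(3,5,4,1) = 1

Coefficients: [3, 5, 4, 1]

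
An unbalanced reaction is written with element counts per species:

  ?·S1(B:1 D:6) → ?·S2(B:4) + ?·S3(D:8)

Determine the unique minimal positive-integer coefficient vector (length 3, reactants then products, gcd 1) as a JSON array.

Coefficients: [4, 1, 3]

B: 4·1 = 4 | 1·4+3·0 = 4
D: 4·6 = 24 | 1·0+3·8 = 24
gcd(4,1,3) = 1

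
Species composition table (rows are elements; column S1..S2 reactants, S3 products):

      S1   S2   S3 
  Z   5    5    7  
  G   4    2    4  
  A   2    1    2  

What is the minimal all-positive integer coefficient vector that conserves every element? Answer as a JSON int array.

Coefficients: [3, 4, 5]

Z: 3·5+4·5 = 35 | 5·7 = 35
G: 3·4+4·2 = 20 | 5·4 = 20
A: 3·2+4·1 = 10 | 5·2 = 10
gcd(3,4,5) = 1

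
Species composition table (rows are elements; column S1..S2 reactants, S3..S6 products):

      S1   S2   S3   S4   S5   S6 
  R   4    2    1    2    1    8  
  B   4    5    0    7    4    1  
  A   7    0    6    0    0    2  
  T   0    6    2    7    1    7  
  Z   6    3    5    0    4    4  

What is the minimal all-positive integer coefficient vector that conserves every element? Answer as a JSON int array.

R: 2·4+6·2 = 20 | 2·1+3·2+4·1+1·8 = 20
B: 2·4+6·5 = 38 | 2·0+3·7+4·4+1·1 = 38
A: 2·7+6·0 = 14 | 2·6+3·0+4·0+1·2 = 14
T: 2·0+6·6 = 36 | 2·2+3·7+4·1+1·7 = 36
Z: 2·6+6·3 = 30 | 2·5+3·0+4·4+1·4 = 30
gcd(2,6,2,3,4,1) = 1

Coefficients: [2, 6, 2, 3, 4, 1]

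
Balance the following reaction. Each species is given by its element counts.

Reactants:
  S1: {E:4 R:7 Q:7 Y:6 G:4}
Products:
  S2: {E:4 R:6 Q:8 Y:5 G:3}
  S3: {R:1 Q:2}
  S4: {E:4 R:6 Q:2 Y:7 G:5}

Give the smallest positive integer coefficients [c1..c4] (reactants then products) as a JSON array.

Coefficients: [2, 1, 2, 1]

E: 2·4 = 8 | 1·4+2·0+1·4 = 8
R: 2·7 = 14 | 1·6+2·1+1·6 = 14
Q: 2·7 = 14 | 1·8+2·2+1·2 = 14
Y: 2·6 = 12 | 1·5+2·0+1·7 = 12
G: 2·4 = 8 | 1·3+2·0+1·5 = 8
gcd(2,1,2,1) = 1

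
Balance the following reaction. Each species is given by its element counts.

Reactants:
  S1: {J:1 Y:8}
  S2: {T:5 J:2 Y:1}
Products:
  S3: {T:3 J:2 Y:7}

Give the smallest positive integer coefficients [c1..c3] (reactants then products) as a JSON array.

T: 4·0+3·5 = 15 | 5·3 = 15
J: 4·1+3·2 = 10 | 5·2 = 10
Y: 4·8+3·1 = 35 | 5·7 = 35
gcd(4,3,5) = 1

Coefficients: [4, 3, 5]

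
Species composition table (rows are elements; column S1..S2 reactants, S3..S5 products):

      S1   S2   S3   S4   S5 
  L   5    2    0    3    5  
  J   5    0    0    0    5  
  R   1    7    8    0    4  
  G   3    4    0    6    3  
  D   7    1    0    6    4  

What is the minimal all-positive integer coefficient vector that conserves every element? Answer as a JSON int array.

L: 6·5+6·2 = 42 | 3·0+4·3+6·5 = 42
J: 6·5+6·0 = 30 | 3·0+4·0+6·5 = 30
R: 6·1+6·7 = 48 | 3·8+4·0+6·4 = 48
G: 6·3+6·4 = 42 | 3·0+4·6+6·3 = 42
D: 6·7+6·1 = 48 | 3·0+4·6+6·4 = 48
gcd(6,6,3,4,6) = 1

Coefficients: [6, 6, 3, 4, 6]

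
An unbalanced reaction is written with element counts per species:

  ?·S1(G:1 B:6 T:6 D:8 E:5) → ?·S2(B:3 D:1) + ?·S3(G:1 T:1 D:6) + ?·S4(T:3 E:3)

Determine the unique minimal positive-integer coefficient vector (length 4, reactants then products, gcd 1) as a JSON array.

G: 3·1 = 3 | 6·0+3·1+5·0 = 3
B: 3·6 = 18 | 6·3+3·0+5·0 = 18
T: 3·6 = 18 | 6·0+3·1+5·3 = 18
D: 3·8 = 24 | 6·1+3·6+5·0 = 24
E: 3·5 = 15 | 6·0+3·0+5·3 = 15
gcd(3,6,3,5) = 1

Coefficients: [3, 6, 3, 5]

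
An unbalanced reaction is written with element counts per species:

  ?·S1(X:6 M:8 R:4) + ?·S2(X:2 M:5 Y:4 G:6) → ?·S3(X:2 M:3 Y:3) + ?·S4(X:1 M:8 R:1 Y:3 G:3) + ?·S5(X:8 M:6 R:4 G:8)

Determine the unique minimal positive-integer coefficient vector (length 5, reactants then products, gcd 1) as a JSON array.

Coefficients: [4, 6, 4, 4, 3]

X: 4·6+6·2 = 36 | 4·2+4·1+3·8 = 36
M: 4·8+6·5 = 62 | 4·3+4·8+3·6 = 62
R: 4·4+6·0 = 16 | 4·0+4·1+3·4 = 16
Y: 4·0+6·4 = 24 | 4·3+4·3+3·0 = 24
G: 4·0+6·6 = 36 | 4·0+4·3+3·8 = 36
gcd(4,6,4,4,3) = 1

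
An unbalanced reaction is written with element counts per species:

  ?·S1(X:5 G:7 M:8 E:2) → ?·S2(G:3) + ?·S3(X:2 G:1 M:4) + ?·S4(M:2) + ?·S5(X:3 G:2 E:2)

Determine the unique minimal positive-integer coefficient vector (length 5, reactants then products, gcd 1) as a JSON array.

X: 3·5 = 15 | 4·0+3·2+6·0+3·3 = 15
G: 3·7 = 21 | 4·3+3·1+6·0+3·2 = 21
M: 3·8 = 24 | 4·0+3·4+6·2+3·0 = 24
E: 3·2 = 6 | 4·0+3·0+6·0+3·2 = 6
gcd(3,4,3,6,3) = 1

Coefficients: [3, 4, 3, 6, 3]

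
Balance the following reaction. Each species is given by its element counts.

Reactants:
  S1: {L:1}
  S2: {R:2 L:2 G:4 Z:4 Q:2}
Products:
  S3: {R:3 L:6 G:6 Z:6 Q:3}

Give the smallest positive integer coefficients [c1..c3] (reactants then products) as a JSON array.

Coefficients: [6, 3, 2]

R: 6·0+3·2 = 6 | 2·3 = 6
L: 6·1+3·2 = 12 | 2·6 = 12
G: 6·0+3·4 = 12 | 2·6 = 12
Z: 6·0+3·4 = 12 | 2·6 = 12
Q: 6·0+3·2 = 6 | 2·3 = 6
gcd(6,3,2) = 1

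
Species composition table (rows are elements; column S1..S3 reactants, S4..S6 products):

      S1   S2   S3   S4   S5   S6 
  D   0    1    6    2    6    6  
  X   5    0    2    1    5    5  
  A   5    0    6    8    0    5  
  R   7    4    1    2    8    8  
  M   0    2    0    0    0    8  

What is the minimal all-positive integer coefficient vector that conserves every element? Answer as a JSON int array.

D: 3·0+4·1+5·6 = 34 | 5·2+3·6+1·6 = 34
X: 3·5+4·0+5·2 = 25 | 5·1+3·5+1·5 = 25
A: 3·5+4·0+5·6 = 45 | 5·8+3·0+1·5 = 45
R: 3·7+4·4+5·1 = 42 | 5·2+3·8+1·8 = 42
M: 3·0+4·2+5·0 = 8 | 5·0+3·0+1·8 = 8
gcd(3,4,5,5,3,1) = 1

Coefficients: [3, 4, 5, 5, 3, 1]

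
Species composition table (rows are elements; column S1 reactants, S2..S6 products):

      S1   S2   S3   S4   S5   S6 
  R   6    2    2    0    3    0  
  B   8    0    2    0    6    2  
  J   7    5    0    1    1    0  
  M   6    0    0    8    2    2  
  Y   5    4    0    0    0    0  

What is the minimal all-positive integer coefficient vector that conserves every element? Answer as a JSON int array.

R: 4·6 = 24 | 5·2+4·2+1·0+2·3+6·0 = 24
B: 4·8 = 32 | 5·0+4·2+1·0+2·6+6·2 = 32
J: 4·7 = 28 | 5·5+4·0+1·1+2·1+6·0 = 28
M: 4·6 = 24 | 5·0+4·0+1·8+2·2+6·2 = 24
Y: 4·5 = 20 | 5·4+4·0+1·0+2·0+6·0 = 20
gcd(4,5,4,1,2,6) = 1

Coefficients: [4, 5, 4, 1, 2, 6]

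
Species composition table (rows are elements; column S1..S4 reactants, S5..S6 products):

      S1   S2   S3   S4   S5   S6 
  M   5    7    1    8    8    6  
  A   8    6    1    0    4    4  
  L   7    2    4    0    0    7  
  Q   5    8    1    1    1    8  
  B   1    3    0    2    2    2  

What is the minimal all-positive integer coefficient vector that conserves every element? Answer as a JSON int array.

Coefficients: [3, 3, 2, 5, 6, 5]

M: 3·5+3·7+2·1+5·8 = 78 | 6·8+5·6 = 78
A: 3·8+3·6+2·1+5·0 = 44 | 6·4+5·4 = 44
L: 3·7+3·2+2·4+5·0 = 35 | 6·0+5·7 = 35
Q: 3·5+3·8+2·1+5·1 = 46 | 6·1+5·8 = 46
B: 3·1+3·3+2·0+5·2 = 22 | 6·2+5·2 = 22
gcd(3,3,2,5,6,5) = 1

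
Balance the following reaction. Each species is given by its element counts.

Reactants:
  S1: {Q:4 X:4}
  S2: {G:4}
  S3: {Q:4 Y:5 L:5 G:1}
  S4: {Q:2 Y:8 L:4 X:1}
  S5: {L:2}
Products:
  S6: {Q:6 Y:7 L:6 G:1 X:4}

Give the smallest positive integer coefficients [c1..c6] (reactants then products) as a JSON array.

Q: 5·4+1·0+2·4+4·2+5·0 = 36 | 6·6 = 36
Y: 5·0+1·0+2·5+4·8+5·0 = 42 | 6·7 = 42
L: 5·0+1·0+2·5+4·4+5·2 = 36 | 6·6 = 36
G: 5·0+1·4+2·1+4·0+5·0 = 6 | 6·1 = 6
X: 5·4+1·0+2·0+4·1+5·0 = 24 | 6·4 = 24
gcd(5,1,2,4,5,6) = 1

Coefficients: [5, 1, 2, 4, 5, 6]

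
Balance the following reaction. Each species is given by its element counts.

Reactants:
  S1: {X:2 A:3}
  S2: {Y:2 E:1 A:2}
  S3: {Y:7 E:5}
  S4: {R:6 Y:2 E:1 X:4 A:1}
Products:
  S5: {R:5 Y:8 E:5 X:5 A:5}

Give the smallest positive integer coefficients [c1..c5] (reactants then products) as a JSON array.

Coefficients: [5, 5, 4, 5, 6]

R: 5·0+5·0+4·0+5·6 = 30 | 6·5 = 30
Y: 5·0+5·2+4·7+5·2 = 48 | 6·8 = 48
E: 5·0+5·1+4·5+5·1 = 30 | 6·5 = 30
X: 5·2+5·0+4·0+5·4 = 30 | 6·5 = 30
A: 5·3+5·2+4·0+5·1 = 30 | 6·5 = 30
gcd(5,5,4,5,6) = 1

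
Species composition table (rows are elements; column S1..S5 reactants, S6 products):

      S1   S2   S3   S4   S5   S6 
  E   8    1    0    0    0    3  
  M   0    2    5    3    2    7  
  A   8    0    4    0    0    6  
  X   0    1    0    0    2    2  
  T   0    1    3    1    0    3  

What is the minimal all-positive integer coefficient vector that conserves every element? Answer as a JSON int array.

E: 2·8+2·1+5·0+1·0+5·0 = 18 | 6·3 = 18
M: 2·0+2·2+5·5+1·3+5·2 = 42 | 6·7 = 42
A: 2·8+2·0+5·4+1·0+5·0 = 36 | 6·6 = 36
X: 2·0+2·1+5·0+1·0+5·2 = 12 | 6·2 = 12
T: 2·0+2·1+5·3+1·1+5·0 = 18 | 6·3 = 18
gcd(2,2,5,1,5,6) = 1

Coefficients: [2, 2, 5, 1, 5, 6]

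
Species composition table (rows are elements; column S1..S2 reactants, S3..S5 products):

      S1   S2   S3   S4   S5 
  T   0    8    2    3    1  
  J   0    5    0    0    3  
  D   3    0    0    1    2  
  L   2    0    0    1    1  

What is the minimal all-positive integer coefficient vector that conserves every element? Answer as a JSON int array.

Coefficients: [5, 3, 2, 5, 5]

T: 5·0+3·8 = 24 | 2·2+5·3+5·1 = 24
J: 5·0+3·5 = 15 | 2·0+5·0+5·3 = 15
D: 5·3+3·0 = 15 | 2·0+5·1+5·2 = 15
L: 5·2+3·0 = 10 | 2·0+5·1+5·1 = 10
gcd(5,3,2,5,5) = 1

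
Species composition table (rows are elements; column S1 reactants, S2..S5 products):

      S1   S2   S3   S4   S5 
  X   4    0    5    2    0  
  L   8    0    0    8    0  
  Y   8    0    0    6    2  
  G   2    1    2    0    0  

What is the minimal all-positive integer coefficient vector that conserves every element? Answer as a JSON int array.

X: 5·4 = 20 | 6·0+2·5+5·2+5·0 = 20
L: 5·8 = 40 | 6·0+2·0+5·8+5·0 = 40
Y: 5·8 = 40 | 6·0+2·0+5·6+5·2 = 40
G: 5·2 = 10 | 6·1+2·2+5·0+5·0 = 10
gcd(5,6,2,5,5) = 1

Coefficients: [5, 6, 2, 5, 5]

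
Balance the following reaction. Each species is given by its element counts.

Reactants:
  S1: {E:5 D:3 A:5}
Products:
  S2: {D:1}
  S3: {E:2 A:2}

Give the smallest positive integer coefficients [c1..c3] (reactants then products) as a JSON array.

E: 2·5 = 10 | 6·0+5·2 = 10
D: 2·3 = 6 | 6·1+5·0 = 6
A: 2·5 = 10 | 6·0+5·2 = 10
gcd(2,6,5) = 1

Coefficients: [2, 6, 5]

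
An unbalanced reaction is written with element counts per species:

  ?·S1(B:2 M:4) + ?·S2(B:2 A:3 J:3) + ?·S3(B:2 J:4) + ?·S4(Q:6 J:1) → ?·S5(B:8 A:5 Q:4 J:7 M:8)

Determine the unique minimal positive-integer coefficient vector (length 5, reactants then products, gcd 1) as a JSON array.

Coefficients: [6, 5, 1, 2, 3]

B: 6·2+5·2+1·2+2·0 = 24 | 3·8 = 24
A: 6·0+5·3+1·0+2·0 = 15 | 3·5 = 15
Q: 6·0+5·0+1·0+2·6 = 12 | 3·4 = 12
J: 6·0+5·3+1·4+2·1 = 21 | 3·7 = 21
M: 6·4+5·0+1·0+2·0 = 24 | 3·8 = 24
gcd(6,5,1,2,3) = 1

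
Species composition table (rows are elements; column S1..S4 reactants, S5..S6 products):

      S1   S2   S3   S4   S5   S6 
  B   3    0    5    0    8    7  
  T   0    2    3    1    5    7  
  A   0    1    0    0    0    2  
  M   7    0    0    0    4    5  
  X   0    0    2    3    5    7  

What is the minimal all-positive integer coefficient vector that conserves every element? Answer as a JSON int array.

B: 3·3+2·0+6·5+5·0 = 39 | 4·8+1·7 = 39
T: 3·0+2·2+6·3+5·1 = 27 | 4·5+1·7 = 27
A: 3·0+2·1+6·0+5·0 = 2 | 4·0+1·2 = 2
M: 3·7+2·0+6·0+5·0 = 21 | 4·4+1·5 = 21
X: 3·0+2·0+6·2+5·3 = 27 | 4·5+1·7 = 27
gcd(3,2,6,5,4,1) = 1

Coefficients: [3, 2, 6, 5, 4, 1]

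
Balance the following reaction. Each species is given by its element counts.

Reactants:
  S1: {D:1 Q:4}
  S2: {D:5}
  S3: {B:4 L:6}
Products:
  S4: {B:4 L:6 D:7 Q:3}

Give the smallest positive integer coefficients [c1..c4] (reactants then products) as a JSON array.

Coefficients: [3, 5, 4, 4]

B: 3·0+5·0+4·4 = 16 | 4·4 = 16
L: 3·0+5·0+4·6 = 24 | 4·6 = 24
D: 3·1+5·5+4·0 = 28 | 4·7 = 28
Q: 3·4+5·0+4·0 = 12 | 4·3 = 12
gcd(3,5,4,4) = 1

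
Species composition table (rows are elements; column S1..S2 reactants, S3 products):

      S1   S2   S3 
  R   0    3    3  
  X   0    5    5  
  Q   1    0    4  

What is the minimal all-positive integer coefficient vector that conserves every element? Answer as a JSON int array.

Coefficients: [4, 1, 1]

R: 4·0+1·3 = 3 | 1·3 = 3
X: 4·0+1·5 = 5 | 1·5 = 5
Q: 4·1+1·0 = 4 | 1·4 = 4
gcd(4,1,1) = 1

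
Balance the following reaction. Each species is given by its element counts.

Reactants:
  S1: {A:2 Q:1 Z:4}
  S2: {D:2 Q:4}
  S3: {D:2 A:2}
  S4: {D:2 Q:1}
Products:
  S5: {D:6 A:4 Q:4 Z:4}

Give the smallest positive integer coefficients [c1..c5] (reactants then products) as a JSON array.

D: 3·0+1·2+3·2+5·2 = 18 | 3·6 = 18
A: 3·2+1·0+3·2+5·0 = 12 | 3·4 = 12
Q: 3·1+1·4+3·0+5·1 = 12 | 3·4 = 12
Z: 3·4+1·0+3·0+5·0 = 12 | 3·4 = 12
gcd(3,1,3,5,3) = 1

Coefficients: [3, 1, 3, 5, 3]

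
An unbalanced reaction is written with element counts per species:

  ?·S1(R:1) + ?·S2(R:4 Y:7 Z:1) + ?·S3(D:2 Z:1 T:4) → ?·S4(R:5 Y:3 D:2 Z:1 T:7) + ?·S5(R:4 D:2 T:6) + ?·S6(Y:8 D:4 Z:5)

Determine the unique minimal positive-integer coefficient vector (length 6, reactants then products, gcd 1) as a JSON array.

Coefficients: [6, 2, 5, 2, 1, 1]

R: 6·1+2·4+5·0 = 14 | 2·5+1·4+1·0 = 14
Y: 6·0+2·7+5·0 = 14 | 2·3+1·0+1·8 = 14
D: 6·0+2·0+5·2 = 10 | 2·2+1·2+1·4 = 10
Z: 6·0+2·1+5·1 = 7 | 2·1+1·0+1·5 = 7
T: 6·0+2·0+5·4 = 20 | 2·7+1·6+1·0 = 20
gcd(6,2,5,2,1,1) = 1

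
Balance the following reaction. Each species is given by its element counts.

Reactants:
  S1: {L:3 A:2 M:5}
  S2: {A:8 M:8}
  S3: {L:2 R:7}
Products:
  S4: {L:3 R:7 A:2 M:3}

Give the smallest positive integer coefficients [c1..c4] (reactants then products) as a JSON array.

Coefficients: [2, 1, 6, 6]

L: 2·3+1·0+6·2 = 18 | 6·3 = 18
R: 2·0+1·0+6·7 = 42 | 6·7 = 42
A: 2·2+1·8+6·0 = 12 | 6·2 = 12
M: 2·5+1·8+6·0 = 18 | 6·3 = 18
gcd(2,1,6,6) = 1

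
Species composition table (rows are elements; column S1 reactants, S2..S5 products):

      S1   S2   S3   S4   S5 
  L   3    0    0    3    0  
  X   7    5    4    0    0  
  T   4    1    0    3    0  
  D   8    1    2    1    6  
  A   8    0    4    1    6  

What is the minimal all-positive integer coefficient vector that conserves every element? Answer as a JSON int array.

L: 6·3 = 18 | 6·0+3·0+6·3+5·0 = 18
X: 6·7 = 42 | 6·5+3·4+6·0+5·0 = 42
T: 6·4 = 24 | 6·1+3·0+6·3+5·0 = 24
D: 6·8 = 48 | 6·1+3·2+6·1+5·6 = 48
A: 6·8 = 48 | 6·0+3·4+6·1+5·6 = 48
gcd(6,6,3,6,5) = 1

Coefficients: [6, 6, 3, 6, 5]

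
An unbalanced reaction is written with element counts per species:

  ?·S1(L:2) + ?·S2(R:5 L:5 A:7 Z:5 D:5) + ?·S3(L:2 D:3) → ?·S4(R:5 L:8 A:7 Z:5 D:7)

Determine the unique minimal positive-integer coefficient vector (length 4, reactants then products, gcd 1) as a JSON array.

R: 5·0+6·5+4·0 = 30 | 6·5 = 30
L: 5·2+6·5+4·2 = 48 | 6·8 = 48
A: 5·0+6·7+4·0 = 42 | 6·7 = 42
Z: 5·0+6·5+4·0 = 30 | 6·5 = 30
D: 5·0+6·5+4·3 = 42 | 6·7 = 42
gcd(5,6,4,6) = 1

Coefficients: [5, 6, 4, 6]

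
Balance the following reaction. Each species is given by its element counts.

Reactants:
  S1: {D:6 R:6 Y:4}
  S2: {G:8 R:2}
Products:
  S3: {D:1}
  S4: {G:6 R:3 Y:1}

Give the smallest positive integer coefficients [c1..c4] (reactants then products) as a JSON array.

Coefficients: [1, 3, 6, 4]

G: 1·0+3·8 = 24 | 6·0+4·6 = 24
D: 1·6+3·0 = 6 | 6·1+4·0 = 6
R: 1·6+3·2 = 12 | 6·0+4·3 = 12
Y: 1·4+3·0 = 4 | 6·0+4·1 = 4
gcd(1,3,6,4) = 1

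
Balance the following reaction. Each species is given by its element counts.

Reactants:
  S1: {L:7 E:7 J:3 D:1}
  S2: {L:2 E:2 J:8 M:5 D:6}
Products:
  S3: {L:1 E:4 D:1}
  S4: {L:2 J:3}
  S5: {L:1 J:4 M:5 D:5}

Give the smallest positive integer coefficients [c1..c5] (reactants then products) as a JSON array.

L: 2·7+3·2 = 20 | 5·1+6·2+3·1 = 20
E: 2·7+3·2 = 20 | 5·4+6·0+3·0 = 20
J: 2·3+3·8 = 30 | 5·0+6·3+3·4 = 30
M: 2·0+3·5 = 15 | 5·0+6·0+3·5 = 15
D: 2·1+3·6 = 20 | 5·1+6·0+3·5 = 20
gcd(2,3,5,6,3) = 1

Coefficients: [2, 3, 5, 6, 3]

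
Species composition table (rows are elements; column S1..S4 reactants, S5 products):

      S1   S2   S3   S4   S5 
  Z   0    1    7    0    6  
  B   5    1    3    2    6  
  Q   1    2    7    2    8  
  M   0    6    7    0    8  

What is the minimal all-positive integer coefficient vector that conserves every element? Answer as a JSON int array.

Z: 2·0+2·1+4·7+3·0 = 30 | 5·6 = 30
B: 2·5+2·1+4·3+3·2 = 30 | 5·6 = 30
Q: 2·1+2·2+4·7+3·2 = 40 | 5·8 = 40
M: 2·0+2·6+4·7+3·0 = 40 | 5·8 = 40
gcd(2,2,4,3,5) = 1

Coefficients: [2, 2, 4, 3, 5]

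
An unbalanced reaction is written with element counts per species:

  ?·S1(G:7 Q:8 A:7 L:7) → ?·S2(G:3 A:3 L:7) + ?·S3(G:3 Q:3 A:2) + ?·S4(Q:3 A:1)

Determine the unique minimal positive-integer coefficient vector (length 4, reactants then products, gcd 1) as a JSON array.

Coefficients: [3, 3, 4, 4]

G: 3·7 = 21 | 3·3+4·3+4·0 = 21
Q: 3·8 = 24 | 3·0+4·3+4·3 = 24
A: 3·7 = 21 | 3·3+4·2+4·1 = 21
L: 3·7 = 21 | 3·7+4·0+4·0 = 21
gcd(3,3,4,4) = 1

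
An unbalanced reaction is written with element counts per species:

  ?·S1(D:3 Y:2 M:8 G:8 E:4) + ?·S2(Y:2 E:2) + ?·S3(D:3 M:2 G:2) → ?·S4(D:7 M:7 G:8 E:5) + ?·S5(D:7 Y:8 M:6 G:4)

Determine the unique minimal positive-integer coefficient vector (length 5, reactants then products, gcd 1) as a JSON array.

D: 1·3+3·0+6·3 = 21 | 2·7+1·7 = 21
Y: 1·2+3·2+6·0 = 8 | 2·0+1·8 = 8
M: 1·8+3·0+6·2 = 20 | 2·7+1·6 = 20
G: 1·8+3·0+6·2 = 20 | 2·8+1·4 = 20
E: 1·4+3·2+6·0 = 10 | 2·5+1·0 = 10
gcd(1,3,6,2,1) = 1

Coefficients: [1, 3, 6, 2, 1]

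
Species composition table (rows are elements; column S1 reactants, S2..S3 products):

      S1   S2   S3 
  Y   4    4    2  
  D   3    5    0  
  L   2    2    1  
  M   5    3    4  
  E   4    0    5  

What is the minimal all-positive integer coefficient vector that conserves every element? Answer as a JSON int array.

Coefficients: [5, 3, 4]

Y: 5·4 = 20 | 3·4+4·2 = 20
D: 5·3 = 15 | 3·5+4·0 = 15
L: 5·2 = 10 | 3·2+4·1 = 10
M: 5·5 = 25 | 3·3+4·4 = 25
E: 5·4 = 20 | 3·0+4·5 = 20
gcd(5,3,4) = 1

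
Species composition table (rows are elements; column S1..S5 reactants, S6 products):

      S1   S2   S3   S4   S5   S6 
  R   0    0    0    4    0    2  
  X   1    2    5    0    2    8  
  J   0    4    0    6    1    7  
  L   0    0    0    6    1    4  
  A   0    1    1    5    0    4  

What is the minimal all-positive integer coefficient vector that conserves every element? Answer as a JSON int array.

Coefficients: [3, 3, 3, 2, 4, 4]

R: 3·0+3·0+3·0+2·4+4·0 = 8 | 4·2 = 8
X: 3·1+3·2+3·5+2·0+4·2 = 32 | 4·8 = 32
J: 3·0+3·4+3·0+2·6+4·1 = 28 | 4·7 = 28
L: 3·0+3·0+3·0+2·6+4·1 = 16 | 4·4 = 16
A: 3·0+3·1+3·1+2·5+4·0 = 16 | 4·4 = 16
gcd(3,3,3,2,4,4) = 1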